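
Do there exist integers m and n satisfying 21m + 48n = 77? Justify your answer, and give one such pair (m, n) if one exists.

Any value of 21m + 48n is a multiple of gcd(21, 48) = 3.
However 77 leaves remainder 2 on division by 3.
Therefore 21m + 48n = 77 has no solution in integers.

No such integers exist.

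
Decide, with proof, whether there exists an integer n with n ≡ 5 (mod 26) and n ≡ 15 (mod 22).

Here gcd(26, 22) = 2, and both 5 and 15 leave remainder 1 mod 2, so the system is consistent.
Put n = 5 + 26t, so we need 26t ≡ 10 (mod 22), equivalently (divide by 2) 13t ≡ 5 (mod 11).
13 ≡ 2 (mod 11), so this reads 2t ≡ 5 (mod 11). Note 2·6 = 12 ≡ 1 (mod 11) (as 12 − 1 = 1·11), so 2⁻¹ ≡ 6.
Therefore t ≡ 6·5 = 30 ≡ 8 (mod 11).
Then n = 5 + 26·8 = 213.
Check: 213 mod 26 = 5, 213 mod 22 = 15. ✓

n = 213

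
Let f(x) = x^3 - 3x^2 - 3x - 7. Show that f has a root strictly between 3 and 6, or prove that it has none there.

f(3) = -16 and f(6) = 83, which have opposite signs.
f is continuous everywhere (it is a polynomial), in particular on [3, 6].
By the Intermediate Value Theorem, f takes the value 0 somewhere in the open interval.

Yes, f has a root in the interval.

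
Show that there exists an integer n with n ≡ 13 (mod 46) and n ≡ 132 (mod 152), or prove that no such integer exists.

There is no such integer.

Both moduli are multiples of 2 = gcd(46, 152), so any solution would satisfy n ≡ 13 and n ≡ 132 modulo 2 simultaneously.
These are incompatible: 13 − 132 = -119 is not divisible by 2.
Hence the system has no solution.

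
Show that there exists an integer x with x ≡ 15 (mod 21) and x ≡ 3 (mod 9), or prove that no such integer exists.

Here gcd(21, 9) = 3, and both 15 and 3 leave remainder 0 mod 3, so the system is consistent.
Step through x = 15, 15 + 21, 15 + 2·21, …: the values 15, 36, 57 reduce mod 9 to 6, 0, 3. The value 57 hits 3.
Check: 57 mod 21 = 15, 57 mod 9 = 3. ✓

x = 57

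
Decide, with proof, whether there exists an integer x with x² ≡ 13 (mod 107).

x = 21

x = 21 works: 21² = 441, and 441 − 13 = 428 = 4·107.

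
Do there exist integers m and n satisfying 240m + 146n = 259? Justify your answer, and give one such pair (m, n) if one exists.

No, no such integers exist.

gcd(240, 146) = 2, so every integer of the form 240m + 146n is a multiple of 2.
However 259 leaves remainder 1 on division by 2.
So the equation is unsolvable over ℤ.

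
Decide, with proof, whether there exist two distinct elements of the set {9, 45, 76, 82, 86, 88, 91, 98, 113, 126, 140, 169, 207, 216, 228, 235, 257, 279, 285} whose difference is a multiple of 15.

Yes: 9 and 279.

9 mod 15 = 9 and 279 mod 15 = 9, so 279 − 9 = 270 = 18·15.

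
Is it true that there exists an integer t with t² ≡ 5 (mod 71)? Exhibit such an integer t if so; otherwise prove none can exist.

t = 54

Take t = 54. Then 54² = 2916 = 41·71 + 5, so 54² ≡ 5 (mod 71).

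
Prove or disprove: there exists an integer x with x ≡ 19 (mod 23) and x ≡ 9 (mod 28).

The moduli 23 and 28 are coprime, so by the Chinese Remainder Theorem a unique solution modulo 644 exists.
Write x = 19 + 23t and require 19 + 23t ≡ 9 (mod 28), i.e. 23t ≡ 18 (mod 28).
Invert 23 mod 28 by the Euclidean algorithm: 28 = 1·23 + 5, 23 = 4·5 + 3, 5 = 1·3 + 2, 3 = 1·2 + 1, 2 = 2·1 + 0; back-substituting, 1 = 3 − 1·2 = 3 − (5 − 1·3) = −5 + 2·3 = −5 + 2·(23 − 4·5) = 2·23 − 9·5 = 2·23 − 9·(28 − 1·23) = −9·28 + 11·23. Hence 23·11 ≡ 1, so 23⁻¹ ≡ 11 (mod 28).
Multiplying by 11: t ≡ 11·18 = 198 ≡ 2 (mod 28).
Taking t = 2 gives x = 19 + 23·2 = 65.
Indeed 65 ≡ 19 (mod 23) and 65 ≡ 9 (mod 28).

x = 65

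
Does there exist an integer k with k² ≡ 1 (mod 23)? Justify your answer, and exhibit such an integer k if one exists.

k = 1

Take k = 1. Then 1² = 1, and since 0 ≤ 1 < 23 this is already reduced: 1² ≡ 1 (mod 23).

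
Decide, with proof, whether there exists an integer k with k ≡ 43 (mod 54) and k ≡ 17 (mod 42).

gcd(54, 42) = 6. If k ≡ 43 (mod 54) and k ≡ 17 (mod 42), then k ≡ 43 (mod 6) and k ≡ 17 (mod 6).
These are incompatible: 43 − 17 = 26 is not divisible by 6.
So no integer satisfies both congruences.

There is no such integer.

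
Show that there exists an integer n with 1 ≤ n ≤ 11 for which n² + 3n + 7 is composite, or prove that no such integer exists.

At n = 8: 8² + 3·8 + 7 = 95 = 5·19, which is composite.

n = 8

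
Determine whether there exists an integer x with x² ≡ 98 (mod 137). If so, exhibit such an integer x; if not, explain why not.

x = 57

Take x = 57. Then 57² = 3249 = 23·137 + 98, so 57² ≡ 98 (mod 137).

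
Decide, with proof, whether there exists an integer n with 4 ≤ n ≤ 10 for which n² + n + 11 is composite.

At n = 10: 10² + 10 + 11 = 121 = 11·11, which is composite.

n = 10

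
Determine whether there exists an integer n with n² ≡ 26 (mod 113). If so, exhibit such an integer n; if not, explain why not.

n = 34

n = 34 works: 34² = 1156, and 1156 − 26 = 1130 = 10·113.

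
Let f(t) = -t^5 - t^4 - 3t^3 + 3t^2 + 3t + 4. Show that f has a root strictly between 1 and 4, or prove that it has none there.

Yes, f has a root in the interval.

f(1) = 5 and f(4) = -1408, which have opposite signs.
Since f is a polynomial it is continuous on [1, 4].
By the Intermediate Value Theorem f must vanish at some point of (1, 4).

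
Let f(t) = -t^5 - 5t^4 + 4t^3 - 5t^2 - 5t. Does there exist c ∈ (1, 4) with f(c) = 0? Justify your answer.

The endpoint values f(1) = -12 and f(4) = -2148 are both negative. Claim: f(t) < 0 for every t in (1, 4).
Substitute t = 1 + u, where 0 < u < 3 on the interval. Expanding, f(1 + u) = -u^5 - 10u^4 - 26u^3 - 33u^2 - 28u - 12.
The nonzero coefficients here are all negative, so for u > 0 every term is negative (or zero), and the constant term -12 is strictly negative.
So f is strictly negative on (1, 4); no root exists in the interval.

No such root exists.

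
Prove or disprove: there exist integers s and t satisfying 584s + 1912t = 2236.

Any value of 584s + 1912t is a multiple of gcd(584, 1912) = 8.
But 2236 = 8·279 + 4, so 8 ∤ 2236.
Therefore 584s + 1912t = 2236 has no solution in integers.

No, no such integers exist.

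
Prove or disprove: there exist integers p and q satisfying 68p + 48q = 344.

p = 10, q = -7

Since gcd(68, 48) = 4 and 344 = 4·86, Bézout's identity guarantees a solution.
Dividing through by 4 reduces the equation to 17p + 12q = 86.
Run the Euclidean algorithm on 17 and 12: 17 = 1·12 + 5, 12 = 2·5 + 2, 5 = 2·2 + 1, 2 = 2·1 + 0.
Working back up the chain: 1 = 5 − 2·2 = 5 − 2·(12 − 2·5) = −2·12 + 5·5 = −2·12 + 5·(17 − 1·12) = 5·17 − 7·12. So 17·5 + 12·(-7) = 1.
Times 86: 17·430 + 12·(-602) = 86, so (430, -602) solves it.
Shifting by a multiple of (12, −17) keeps it a solution: p = 430 − 35·12 = 10, q = -602 + 35·17 = -7.
Indeed 68·10 + 48·(-7) = 680 − 336 = 344.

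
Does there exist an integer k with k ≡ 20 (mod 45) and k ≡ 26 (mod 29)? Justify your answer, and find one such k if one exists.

k = 200

Since 45 and 29 share no common factor, CRT says the pair of congruences has a solution (unique mod 1305).
Write k = 20 + 45t and require 20 + 45t ≡ 26 (mod 29), i.e. 45t ≡ 6 (mod 29).
45 ≡ 16 (mod 29), so this reads 16t ≡ 6 (mod 29). Since 16·20 = 320 = 11·29 + 1, the inverse of 16 mod 29 is 20.
Multiplying by 20: t ≡ 20·6 = 120 ≡ 4 (mod 29).
With t = 4: k = 20 + 45·4 = 200.
Verify: 200 = 4·45 + 20 and 200 = 6·29 + 26. ✓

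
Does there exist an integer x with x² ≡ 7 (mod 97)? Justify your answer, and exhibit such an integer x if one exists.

No such integer exists.

97 is prime, so by Euler's criterion 7 is a square mod 97 iff 7^((97−1)/2) = 7^48 ≡ 1 (mod 97).
Repeated squaring mod 97: 7^2 = 49 ≡ 49; 7^4 ≡ 49² = 2401 ≡ 73; 7^8 ≡ 73² = 5329 ≡ 91; 7^16 ≡ 91² = 8281 ≡ 36; 7^32 ≡ 36² = 1296 ≡ 35.
Since 48 = 32 + 16, 7^48 ≡ 35 · 36; multiplying out mod 97: 35·36 = 1260 ≡ 96. Thus 7^48 ≡ 96 ≡ −1 (mod 97).
By Euler's criterion 7 is a quadratic non-residue mod 97: no x satisfies x² ≡ 7 (mod 97).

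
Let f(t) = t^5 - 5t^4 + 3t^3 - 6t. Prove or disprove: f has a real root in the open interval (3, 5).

f(3) = -99 and f(5) = 345, which have opposite signs.
f is continuous everywhere (it is a polynomial), in particular on [3, 5].
By the Intermediate Value Theorem, f takes the value 0 somewhere in the open interval.

Yes, f has a root in the interval.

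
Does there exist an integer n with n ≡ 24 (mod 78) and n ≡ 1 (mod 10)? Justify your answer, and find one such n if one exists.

Both moduli are multiples of 2 = gcd(78, 10), so any solution would satisfy n ≡ 24 and n ≡ 1 modulo 2 simultaneously.
However 24 ≡ 0 and 1 ≡ 1 (mod 2), and 0 ≠ 1.
Hence the system has no solution.

No, no such integer exists.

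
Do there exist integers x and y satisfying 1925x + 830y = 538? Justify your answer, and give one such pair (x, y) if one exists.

There are no such integers.

gcd(1925, 830) = 5, so every integer of the form 1925x + 830y is a multiple of 5.
But 538 is not a multiple of 5 (it leaves remainder 3).
Hence no integers x, y satisfy the equation.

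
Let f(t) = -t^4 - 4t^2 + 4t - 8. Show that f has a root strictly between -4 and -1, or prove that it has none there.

The endpoint values f(-4) = -344 and f(-1) = -17 are both negative. Claim: f(t) < 0 for every t in (-4, -1).
Shift to the endpoint -1: with t = -1 − u (0 < u < 3), one computes f(-1 − u) = -u^4 - 4u^3 - 10u^2 - 16u - 17.
The nonzero coefficients here are all negative, so for u > 0 every term is negative (or zero), and the constant term -17 is strictly negative.
Therefore f(t) < 0 throughout (-4, -1), and f has no zero there.

f has no root in that interval.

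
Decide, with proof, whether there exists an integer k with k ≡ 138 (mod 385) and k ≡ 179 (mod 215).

gcd(385, 215) = 5. If k ≡ 138 (mod 385) and k ≡ 179 (mod 215), then k ≡ 138 (mod 5) and k ≡ 179 (mod 5).
But 138 mod 5 = 3 while 179 mod 5 = 4, a contradiction.
Therefore no such k exists.

No such integer exists.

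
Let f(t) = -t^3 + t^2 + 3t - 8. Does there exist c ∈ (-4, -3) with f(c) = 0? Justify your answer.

f(-4) = 60 and f(-3) = 19, both positive, so a sign-change argument is unavailable; we show f keeps this sign on the whole interval.
Shift to the endpoint -3: with t = -3 − u (0 < u < 1), one computes f(-3 − u) = u^3 + 10u^2 + 30u + 19.
All 4 nonzero coefficients of this polynomial in u are positive; hence for u > 0 the value is a sum of positive terms (the constant 19 among them).
Therefore f(t) > 0 throughout (-4, -3), and f has no zero there.

f has no root in that interval.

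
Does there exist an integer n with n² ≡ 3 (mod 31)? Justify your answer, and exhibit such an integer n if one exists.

31 is prime, so by Euler's criterion 3 is a square mod 31 iff 3^((31−1)/2) = 3^15 ≡ 1 (mod 31).
Repeated squaring mod 31: 3^2 = 9 ≡ 9; 3^4 ≡ 9² = 81 ≡ 19; 3^8 ≡ 19² = 361 ≡ 20.
Since 15 = 8 + 4 + 2 + 1, 3^15 ≡ 20 · 19 · 9 · 3; multiplying out mod 31: 20·19 = 380 ≡ 8, then 8·9 = 72 ≡ 10, then 10·3 = 30 ≡ 30. Thus 3^15 ≡ 30 ≡ −1 (mod 31).
By Euler's criterion 3 is a quadratic non-residue mod 31: no n satisfies n² ≡ 3 (mod 31).

There is no such integer.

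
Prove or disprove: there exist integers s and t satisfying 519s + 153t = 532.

Both 519 and 153 are divisible by gcd(519, 153) = 3, hence so is any combination 519s + 153t.
But 532 = 3·177 + 1, so 3 ∤ 532.
Therefore 519s + 153t = 532 has no solution in integers.

There are no such integers.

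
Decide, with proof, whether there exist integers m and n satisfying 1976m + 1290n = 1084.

m = 404, n = -618

Every value of 1976m + 1290n is a multiple of gcd(1976, 1290) = 2; since 2 ∣ 1084, solutions exist.
Dividing through by 2 reduces the equation to 988m + 645n = 542.
Euclidean algorithm: 988 = 1·645 + 343, 645 = 1·343 + 302, 343 = 1·302 + 41, 302 = 7·41 + 15, 41 = 2·15 + 11, 15 = 1·11 + 4, 11 = 2·4 + 3, 4 = 1·3 + 1, 3 = 3·1 + 0.
Back-substituting, 1 = 4 − 1·3 = 4 − (11 − 2·4) = −11 + 3·4 = −11 + 3·(15 − 1·11) = 3·15 − 4·11 = 3·15 − 4·(41 − 2·15) = −4·41 + 11·15 = −4·41 + 11·(302 − 7·41) = 11·302 − 81·41 = 11·302 − 81·(343 − 1·302) = −81·343 + 92·302 = −81·343 + 92·(645 − 1·343) = 92·645 − 173·343 = 92·645 − 173·(988 − 1·645) = −173·988 + 265·645; that is, 988·(-173) + 645·265 = 1.
Times 542: 988·(-93766) + 645·143630 = 542, so (-93766, 143630) solves it.
The general solution is m = -93766 + 645k, n = 143630 − 988k; taking k = 146 gives the smaller pair m = 404, n = -618.
Indeed 1976·404 + 1290·(-618) = 798304 − 797220 = 1084.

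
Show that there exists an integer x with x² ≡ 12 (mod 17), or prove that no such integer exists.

Squares mod 17 repeat after x = 8 (as (−x)² = x²); for x = 0..8 they are 0, 1, 4, 9, 16, 8, 2, 15, 13.
The set of squares mod 17 is therefore {0, 1, 2, 4, 8, 9, 13, 15, 16}, which does not contain 12.
Hence no integer x has x² ≡ 12 (mod 17).

There is no such integer.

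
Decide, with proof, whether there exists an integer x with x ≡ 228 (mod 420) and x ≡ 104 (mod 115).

Both moduli are multiples of 5 = gcd(420, 115), so any solution would satisfy x ≡ 228 and x ≡ 104 modulo 5 simultaneously.
However 228 ≡ 3 and 104 ≡ 4 (mod 5), and 3 ≠ 4.
Hence the system has no solution.

No such integer exists.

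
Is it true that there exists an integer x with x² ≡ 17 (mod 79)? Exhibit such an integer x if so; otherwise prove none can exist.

There is no such integer.

Apply Euler's criterion with the prime 79: 17 is a quadratic residue iff 17^39 ≡ 1 (mod 79), and a non-residue iff it is ≡ −1.
Squaring successively (mod 79): 17^2 = 289 ≡ 52; 17^4 ≡ 52² = 2704 ≡ 18; 17^8 ≡ 18² = 324 ≡ 8; 17^16 ≡ 8² = 64 ≡ 64; 17^32 ≡ 64² = 4096 ≡ 67.
Since 39 = 32 + 4 + 2 + 1, 17^39 ≡ 67 · 18 · 52 · 17; multiplying out mod 79: 67·18 = 1206 ≡ 21, then 21·52 = 1092 ≡ 65, then 65·17 = 1105 ≡ 78. Thus 17^39 ≡ 78 ≡ −1 (mod 79).
The value −1 means 17 is a non-residue modulo 79, so x² ≡ 17 (mod 79) is impossible.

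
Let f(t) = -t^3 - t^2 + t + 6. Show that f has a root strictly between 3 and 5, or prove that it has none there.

The endpoint values f(3) = -27 and f(5) = -139 are both negative. Claim: f(t) < 0 for every t in (3, 5).
Substitute t = 3 + u, where 0 < u < 2 on the interval. Expanding, f(3 + u) = -u^3 - 10u^2 - 32u - 27.
All 4 nonzero coefficients of this polynomial in u are negative; hence for u > 0 the value is a sum of negative terms (the constant -27 among them).
Therefore f(t) < 0 throughout (3, 5), and f has no zero there.

f has no root in that interval.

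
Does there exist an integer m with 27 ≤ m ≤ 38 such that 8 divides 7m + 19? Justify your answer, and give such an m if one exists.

Try m = 27: 7·27 + 19 = 208 = 26·8, which is divisible by 8.

m = 27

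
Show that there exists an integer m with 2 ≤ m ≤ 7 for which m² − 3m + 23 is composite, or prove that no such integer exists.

m = 4

At m = 4: 4² − 3·4 + 23 = 27 = 3·9, which is composite.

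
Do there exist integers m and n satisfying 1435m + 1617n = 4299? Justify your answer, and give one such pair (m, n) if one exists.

gcd(1435, 1617) = 7, so every integer of the form 1435m + 1617n is a multiple of 7.
But 4299 is not a multiple of 7 (it leaves remainder 1).
Hence no integers m, n satisfy the equation.

No such integers exist.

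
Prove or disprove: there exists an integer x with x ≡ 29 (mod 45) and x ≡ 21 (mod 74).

The moduli 45 and 74 are coprime, so by the Chinese Remainder Theorem a unique solution modulo 3330 exists.
Any solution of the first congruence is x = 29 + 45t; substituting into the second, 45t ≡ 21 − 29 ≡ 66 (mod 74).
Note 45·51 = 2295 ≡ 1 (mod 74) (as 2295 − 1 = 31·74), so 45⁻¹ ≡ 51.
Therefore t ≡ 51·66 = 3366 ≡ 36 (mod 74).
Taking t = 36 gives x = 29 + 45·36 = 1649.
Indeed 1649 ≡ 29 (mod 45) and 1649 ≡ 21 (mod 74).

x = 1649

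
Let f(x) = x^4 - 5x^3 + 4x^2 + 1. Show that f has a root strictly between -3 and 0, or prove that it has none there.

f has no root in that interval.

f(-3) = 253 and f(0) = 1, both positive, so a sign-change argument is unavailable; we show f keeps this sign on the whole interval.
Substitute x = −u, where 0 < u < 3 on the interval. Expanding, f(−u) = u^4 + 5u^3 + 4u^2 + 1.
All 4 nonzero coefficients of this polynomial in u are positive; hence for u > 0 the value is a sum of positive terms (the constant 1 among them).
Therefore f(x) > 0 throughout (-3, 0), and f has no zero there.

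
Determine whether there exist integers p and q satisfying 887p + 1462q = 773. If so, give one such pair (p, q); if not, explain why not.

887 and 1462 are coprime, so 887p + 1462q ranges over all of ℤ.
Run the Euclidean algorithm on 1462 and 887: 1462 = 1·887 + 575, 887 = 1·575 + 312, 575 = 1·312 + 263, 312 = 1·263 + 49, 263 = 5·49 + 18, 49 = 2·18 + 13, 18 = 1·13 + 5, 13 = 2·5 + 3, 5 = 1·3 + 2, 3 = 1·2 + 1, 2 = 2·1 + 0.
Unwinding: 1 = 3 − 1·2 = 3 − (5 − 1·3) = −5 + 2·3 = −5 + 2·(13 − 2·5) = 2·13 − 5·5 = 2·13 − 5·(18 − 1·13) = −5·18 + 7·13 = −5·18 + 7·(49 − 2·18) = 7·49 − 19·18 = 7·49 − 19·(263 − 5·49) = −19·263 + 102·49 = −19·263 + 102·(312 − 1·263) = 102·312 − 121·263 = 102·312 − 121·(575 − 1·312) = −121·575 + 223·312 = −121·575 + 223·(887 − 1·575) = 223·887 − 344·575 = 223·887 − 344·(1462 − 1·887) = −344·1462 + 567·887, i.e. 887·567 + 1462·(-344) = 1.
Times 773: 887·438291 + 1462·(-265912) = 773, so (438291, -265912) solves it.
The general solution is p = 438291 + 1462k, q = -265912 − 887k; taking k = -299 gives the smaller pair p = 1153, q = -699.
Indeed 887·1153 + 1462·(-699) = 1022711 − 1021938 = 773.

p = 1153, q = -699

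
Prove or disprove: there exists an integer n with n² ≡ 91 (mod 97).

Take n = 73. Then 73² = 5329 = 54·97 + 91, so 73² ≡ 91 (mod 97).

n = 73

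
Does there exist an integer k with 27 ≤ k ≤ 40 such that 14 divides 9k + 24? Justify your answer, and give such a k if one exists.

k = 30 works, since 9·30 + 24 = 294 = 21·14.

k = 30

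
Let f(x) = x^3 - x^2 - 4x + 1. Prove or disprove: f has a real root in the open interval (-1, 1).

f(-1) = 3 and f(1) = -3, which have opposite signs.
Since f is a polynomial it is continuous on [-1, 1].
By the Intermediate Value Theorem f must vanish at some point of (-1, 1).

Yes, f has a root in the interval.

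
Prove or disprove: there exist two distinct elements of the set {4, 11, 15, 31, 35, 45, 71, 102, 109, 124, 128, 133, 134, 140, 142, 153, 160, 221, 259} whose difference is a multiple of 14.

Both 4 and 102 leave remainder 4 on division by 14; their difference 98 = 7·14 is a multiple of 14.

4 and 102 are such a pair.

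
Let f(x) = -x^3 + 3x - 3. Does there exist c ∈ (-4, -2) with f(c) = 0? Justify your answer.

f(-4) = 49 and f(-2) = -1, which have opposite signs.
f is continuous everywhere (it is a polynomial), in particular on [-4, -2].
By the Intermediate Value Theorem, f takes the value 0 somewhere in the open interval.

Yes, such a c exists.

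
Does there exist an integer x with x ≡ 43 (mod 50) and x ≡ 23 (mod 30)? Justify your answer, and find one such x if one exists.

x = 143

The moduli are not coprime: gcd(50, 30) = 10. Compatibility requires 10 ∣ (23 − 43) = -20, which holds, so solutions exist.
List candidates x ≡ 43 (mod 50): 43, 93, 143. Modulo 30 these are 13, 3, 23; 143 gives 23 as required.
Indeed 143 ≡ 43 (mod 50) and 143 ≡ 23 (mod 30).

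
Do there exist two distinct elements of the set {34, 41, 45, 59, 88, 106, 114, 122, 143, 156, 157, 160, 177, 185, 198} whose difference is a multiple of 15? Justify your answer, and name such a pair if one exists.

Reduce each element modulo 15: 34↦4, 41↦11, 45↦0, 59↦14, 88↦13, 106↦1, 114↦9, 122↦2, 143↦8, 156↦6, 157↦7, 160↦10, 177↦12, 185↦5, 198↦3.
No residue repeats among the 15 elements, so no pair has difference ≡ 0 (mod 15).

There is no such pair.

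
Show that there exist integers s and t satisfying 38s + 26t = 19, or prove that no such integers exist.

No, no such integers exist.

Both 38 and 26 are divisible by gcd(38, 26) = 2, hence so is any combination 38s + 26t.
But 19 = 2·9 + 1, so 2 ∤ 19.
So the equation is unsolvable over ℤ.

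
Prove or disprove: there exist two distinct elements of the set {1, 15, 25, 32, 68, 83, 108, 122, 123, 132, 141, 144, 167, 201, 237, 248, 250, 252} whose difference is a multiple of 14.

1 mod 14 = 1 and 15 mod 14 = 1, so 15 − 1 = 14 = 1·14.

1 and 15 are such a pair.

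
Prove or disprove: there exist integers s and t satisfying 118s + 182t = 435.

Any value of 118s + 182t is a multiple of gcd(118, 182) = 2.
However 435 leaves remainder 1 on division by 2.
Therefore 118s + 182t = 435 has no solution in integers.

There are no such integers.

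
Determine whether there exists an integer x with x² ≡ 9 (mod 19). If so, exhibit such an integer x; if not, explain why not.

x = 3

Take x = 3. Then 3² = 9, and since 0 ≤ 9 < 19 this is already reduced: 3² ≡ 9 (mod 19).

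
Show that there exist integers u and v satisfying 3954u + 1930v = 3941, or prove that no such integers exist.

Any value of 3954u + 1930v is a multiple of gcd(3954, 1930) = 2.
But 3941 is not a multiple of 2 (it leaves remainder 1).
Hence no integers u, v satisfy the equation.

There are no such integers.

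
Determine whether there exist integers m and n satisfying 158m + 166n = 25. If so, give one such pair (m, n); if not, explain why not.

There are no such integers.

Any value of 158m + 166n is a multiple of gcd(158, 166) = 2.
However 25 leaves remainder 1 on division by 2.
So the equation is unsolvable over ℤ.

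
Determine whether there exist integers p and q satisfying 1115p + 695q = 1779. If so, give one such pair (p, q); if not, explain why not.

Any value of 1115p + 695q is a multiple of gcd(1115, 695) = 5.
However 1779 leaves remainder 4 on division by 5.
Therefore 1115p + 695q = 1779 has no solution in integers.

No, no such integers exist.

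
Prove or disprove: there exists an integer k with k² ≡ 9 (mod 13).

k = 10 works: 10² = 100, and 100 − 9 = 91 = 7·13.

k = 10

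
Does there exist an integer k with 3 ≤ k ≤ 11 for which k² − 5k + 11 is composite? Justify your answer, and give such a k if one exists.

k = 8

At k = 8: 8² − 5·8 + 11 = 35 = 5·7, which is composite.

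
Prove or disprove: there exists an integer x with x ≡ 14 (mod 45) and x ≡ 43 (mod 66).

Both moduli are multiples of 3 = gcd(45, 66), so any solution would satisfy x ≡ 14 and x ≡ 43 modulo 3 simultaneously.
But 14 mod 3 = 2 while 43 mod 3 = 1, a contradiction.
Hence the system has no solution.

No such integer exists.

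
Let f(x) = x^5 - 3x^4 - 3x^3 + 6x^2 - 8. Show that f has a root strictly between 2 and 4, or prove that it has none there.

Such a root exists.

f(2) = -24 and f(4) = 152, which have opposite signs.
As a polynomial, f is continuous on every closed interval.
By the Intermediate Value Theorem f must vanish at some point of (2, 4).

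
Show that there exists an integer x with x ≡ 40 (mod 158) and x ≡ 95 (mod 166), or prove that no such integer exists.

No such integer exists.

gcd(158, 166) = 2. If x ≡ 40 (mod 158) and x ≡ 95 (mod 166), then x ≡ 40 (mod 2) and x ≡ 95 (mod 2).
But 40 mod 2 = 0 while 95 mod 2 = 1, a contradiction.
Hence the system has no solution.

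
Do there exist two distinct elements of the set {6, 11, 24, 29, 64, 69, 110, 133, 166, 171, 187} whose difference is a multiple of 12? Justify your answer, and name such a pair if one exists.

Two integers differ by a multiple of 12 exactly when they have the same residue mod 12. The residues are 6↦6, 11↦11, 24↦0, 29↦5, 64↦4, 69↦9, 110↦2, 133↦1, 166↦10, 171↦3, 187↦7.
No residue repeats among the 11 elements, so no pair has difference ≡ 0 (mod 12).

There is no such pair.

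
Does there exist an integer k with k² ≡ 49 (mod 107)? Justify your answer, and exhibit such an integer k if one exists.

Take k = 7. Then 7² = 49, and since 0 ≤ 49 < 107 this is already reduced: 7² ≡ 49 (mod 107).

k = 7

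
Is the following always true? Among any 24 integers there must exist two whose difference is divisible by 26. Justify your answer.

No, the set {37, 38, 39, 40, 41, 42, 43, 44, 45, 46, 47, 48, 49, 50, 51, 52, 53, 54, 55, 56, 57, 58, 59, 60} is a counterexample.

Try 24 consecutive integers, 37, 38, …, 60. Their remainders mod 26 are 11, 12, 13, 14, 15, 16, 17, 18, 19, 20, 21, 22, 23, 24, 25, 0, 1, 2, 3, 4, 5, 6, 7, 8 — pairwise different, as any 24 ≤ 26 consecutive integers have distinct residues.
Any two of them differ by at most 23 < 26 and by at least 1, so no difference is a multiple of 26.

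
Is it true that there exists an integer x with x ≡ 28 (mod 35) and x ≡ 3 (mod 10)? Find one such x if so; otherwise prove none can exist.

The moduli are not coprime: gcd(35, 10) = 5. Compatibility requires 5 ∣ (3 − 28) = -25, which holds, so solutions exist.
The integers ≡ 28 (mod 35) are 28, 63, …; their remainders mod 10 are 8, 3, so x = 63 is the first that is ≡ 3 (mod 10).
Indeed 63 ≡ 28 (mod 35) and 63 ≡ 3 (mod 10).

x = 63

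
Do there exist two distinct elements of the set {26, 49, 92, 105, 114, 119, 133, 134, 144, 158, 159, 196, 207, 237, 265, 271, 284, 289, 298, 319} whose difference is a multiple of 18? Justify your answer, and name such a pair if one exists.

26 and 134 are such a pair.

Both 26 and 134 leave remainder 8 on division by 18; their difference 108 = 6·18 is a multiple of 18.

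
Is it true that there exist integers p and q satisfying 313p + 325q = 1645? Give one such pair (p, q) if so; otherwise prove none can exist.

313 and 325 are coprime, so 313p + 325q ranges over all of ℤ.
Euclidean algorithm: 325 = 1·313 + 12, 313 = 26·12 + 1, 12 = 12·1 + 0.
Unwinding: 1 = 313 − 26·12 = 313 − 26·(325 − 1·313) = −26·325 + 27·313, i.e. 313·27 + 325·(-26) = 1.
Multiplying through by 1645: p = 27·1645 = 44415, q = (-26)·1645 = -42770 is a solution.
The general solution is p = 44415 + 325k, q = -42770 − 313k; taking k = -136 gives the smaller pair p = 215, q = -202.
Indeed 313·215 + 325·(-202) = 67295 − 65650 = 1645.

p = 215, q = -202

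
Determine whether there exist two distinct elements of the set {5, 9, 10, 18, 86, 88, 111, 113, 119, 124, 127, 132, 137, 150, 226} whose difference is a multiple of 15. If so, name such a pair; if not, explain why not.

Two integers differ by a multiple of 15 exactly when they have the same residue mod 15. The residues are 5↦5, 9↦9, 10↦10, 18↦3, 86↦11, 88↦13, 111↦6, 113↦8, 119↦14, 124↦4, 127↦7, 132↦12, 137↦2, 150↦0, 226↦1.
No residue repeats among the 15 elements, so no pair has difference ≡ 0 (mod 15).

There is no such pair.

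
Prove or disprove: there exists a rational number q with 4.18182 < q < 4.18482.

Multiplying by 38: 38·4.18182 = 158.90916 and 38·4.18482 = 159.02316, so the integer 159 lies strictly between them.
Dividing back, 4.18182 < 159/38 < 4.18482, and 159/38 is rational.

q = 159/38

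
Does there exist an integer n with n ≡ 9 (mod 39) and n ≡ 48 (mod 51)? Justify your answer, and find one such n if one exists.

gcd(39, 51) = 3. A simultaneous solution exists iff 9 ≡ 48 (mod 3); here 9 mod 3 = 0 = 48 mod 3, so it does.
The integers ≡ 9 (mod 39) are 9, 48, …; their remainders mod 51 are 9, 48, so n = 48 is the first that is ≡ 48 (mod 51).
Verify: 48 = 1·39 + 9 and 48 = 0·51 + 48. ✓

n = 48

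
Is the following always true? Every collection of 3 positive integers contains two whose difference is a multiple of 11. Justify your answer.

No, the set {55, 56, 57} is a counterexample.

Take the 3 consecutive integers 55, 56, 57: their residues mod 11 are all distinct because 3 ≤ 11.
The differences between them range over 1, …, 2, none of which is divisible by 11.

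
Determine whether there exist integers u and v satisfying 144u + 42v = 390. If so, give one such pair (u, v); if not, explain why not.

u = 3, v = -1

Since gcd(144, 42) = 6 and 390 = 6·65, Bézout's identity guarantees a solution.
Dividing through by 6 reduces the equation to 24u + 7v = 65.
Dividing repeatedly: 24 = 3·7 + 3, 7 = 2·3 + 1, 3 = 3·1 + 0.
Unwinding: 1 = 7 − 2·3 = 7 − 2·(24 − 3·7) = −2·24 + 7·7, i.e. 24·(-2) + 7·7 = 1.
Multiplying through by 65: u = (-2)·65 = -130, v = 7·65 = 455 is a solution.
The general solution is u = -130 + 7k, v = 455 − 24k; taking k = 19 gives the smaller pair u = 3, v = -1.
Indeed 144·3 + 42·(-1) = 432 − 42 = 390.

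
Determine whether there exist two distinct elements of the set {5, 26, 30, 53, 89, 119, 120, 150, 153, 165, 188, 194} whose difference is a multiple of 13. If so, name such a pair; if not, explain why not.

No such pair exists.

Reduce each element modulo 13: 5↦5, 26↦0, 30↦4, 53↦1, 89↦11, 119↦2, 120↦3, 150↦7, 153↦10, 165↦9, 188↦6, 194↦12.
These 12 residues are pairwise different, hence no difference of two elements is divisible by 13.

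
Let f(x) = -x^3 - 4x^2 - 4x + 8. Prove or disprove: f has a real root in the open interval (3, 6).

No such root exists.

f(3) = -67 and f(6) = -376, both negative, so a sign-change argument is unavailable; we show f keeps this sign on the whole interval.
Substitute x = 3 + u, where 0 < u < 3 on the interval. Expanding, f(3 + u) = -u^3 - 13u^2 - 55u - 67.
The nonzero coefficients here are all negative, so for u > 0 every term is negative (or zero), and the constant term -67 is strictly negative.
So f is strictly negative on (3, 6); no root exists in the interval.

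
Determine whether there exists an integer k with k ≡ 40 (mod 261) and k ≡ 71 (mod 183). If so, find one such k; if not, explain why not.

No such integer exists.

Reduce both congruences modulo 3, which divides 261 and 183: they say k ≡ 40 (mod 3) and k ≡ 71 (mod 3).
These are incompatible: 40 − 71 = -31 is not divisible by 3.
Therefore no such k exists.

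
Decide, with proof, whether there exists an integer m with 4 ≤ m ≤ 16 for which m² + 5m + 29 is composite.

At m = 4: 4² + 5·4 + 29 = 65 = 5·13, which is composite.

m = 4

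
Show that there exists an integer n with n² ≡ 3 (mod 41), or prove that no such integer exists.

Apply Euler's criterion with the prime 41: 3 is a quadratic residue iff 3^20 ≡ 1 (mod 41), and a non-residue iff it is ≡ −1.
Squaring successively (mod 41): 3^2 = 9 ≡ 9; 3^4 ≡ 9² = 81 ≡ 40; 3^8 ≡ 40² = 1600 ≡ 1; 3^16 ≡ 1² = 1 ≡ 1.
Since 20 = 16 + 4, 3^20 ≡ 1 · 40; multiplying out mod 41: 1·40 = 40 ≡ 40. Thus 3^20 ≡ 40 ≡ −1 (mod 41).
The value −1 means 3 is a non-residue modulo 41, so n² ≡ 3 (mod 41) is impossible.

There is no such integer.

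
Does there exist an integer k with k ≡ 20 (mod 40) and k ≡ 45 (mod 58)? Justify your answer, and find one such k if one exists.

There is no such integer.

Reduce both congruences modulo 2, which divides 40 and 58: they say k ≡ 20 (mod 2) and k ≡ 45 (mod 2).
These are incompatible: 20 − 45 = -25 is not divisible by 2.
So no integer satisfies both congruences.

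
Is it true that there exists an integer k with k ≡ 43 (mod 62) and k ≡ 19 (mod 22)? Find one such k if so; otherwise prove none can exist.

k = 415

The moduli are not coprime: gcd(62, 22) = 2. Compatibility requires 2 ∣ (19 − 43) = -24, which holds, so solutions exist.
The integers ≡ 43 (mod 62) are 43, 105, 167, 229, 291, 353, 415, …; their remainders mod 22 are 21, 17, 13, 9, 5, 1, 19, so k = 415 is the first that is ≡ 19 (mod 22).
Indeed 415 ≡ 43 (mod 62) and 415 ≡ 19 (mod 22).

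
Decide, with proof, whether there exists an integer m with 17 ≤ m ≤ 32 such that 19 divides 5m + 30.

m = 32

m = 32 works, since 5·32 + 30 = 190 = 10·19.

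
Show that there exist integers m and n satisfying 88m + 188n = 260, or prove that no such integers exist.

gcd(88, 188) = 4, and 4 divides 260, so integer solutions exist.
Dividing through by 4 reduces the equation to 22m + 47n = 65.
Euclidean algorithm: 47 = 2·22 + 3, 22 = 7·3 + 1, 3 = 3·1 + 0.
Back-substituting, 1 = 22 − 7·3 = 22 − 7·(47 − 2·22) = −7·47 + 15·22; that is, 22·15 + 47·(-7) = 1.
Times 65: 22·975 + 47·(-455) = 65, so (975, -455) solves it.
Shifting by a multiple of (47, −22) keeps it a solution: m = 975 − 20·47 = 35, n = -455 + 20·22 = -15.
Indeed 88·35 + 188·(-15) = 3080 − 2820 = 260.

m = 35, n = -15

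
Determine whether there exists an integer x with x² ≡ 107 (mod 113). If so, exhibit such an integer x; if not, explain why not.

113 is prime, so by Euler's criterion 107 is a square mod 113 iff 107^((113−1)/2) = 107^56 ≡ 1 (mod 113).
Squaring successively (mod 113): 107^2 = 11449 ≡ 36; 107^4 ≡ 36² = 1296 ≡ 53; 107^8 ≡ 53² = 2809 ≡ 97; 107^16 ≡ 97² = 9409 ≡ 30; 107^32 ≡ 30² = 900 ≡ 109.
Since 56 = 32 + 16 + 8, 107^56 ≡ 109 · 30 · 97; multiplying out mod 113: 109·30 = 3270 ≡ 106, then 106·97 = 10282 ≡ 112. Thus 107^56 ≡ 112 ≡ −1 (mod 113).
By Euler's criterion 107 is a quadratic non-residue mod 113: no x satisfies x² ≡ 107 (mod 113).

No, no such integer exists.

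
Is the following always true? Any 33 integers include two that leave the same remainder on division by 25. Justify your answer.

Partition the integers by their residue mod 25; there are 25 classes.
Since 33 > 25, two of the 33 integers must share a residue class by the pigeonhole principle; call them a and b.
So a and b have equal remainders mod 25, which is exactly what was to be shown.

Yes, this is always true.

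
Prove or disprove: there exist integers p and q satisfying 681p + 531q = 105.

gcd(681, 531) = 3, and 3 divides 105, so integer solutions exist.
Dividing through by 3 reduces the equation to 227p + 177q = 35.
Run the Euclidean algorithm on 227 and 177: 227 = 1·177 + 50, 177 = 3·50 + 27, 50 = 1·27 + 23, 27 = 1·23 + 4, 23 = 5·4 + 3, 4 = 1·3 + 1, 3 = 3·1 + 0.
Back-substituting, 1 = 4 − 1·3 = 4 − (23 − 5·4) = −23 + 6·4 = −23 + 6·(27 − 1·23) = 6·27 − 7·23 = 6·27 − 7·(50 − 1·27) = −7·50 + 13·27 = −7·50 + 13·(177 − 3·50) = 13·177 − 46·50 = 13·177 − 46·(227 − 1·177) = −46·227 + 59·177; that is, 227·(-46) + 177·59 = 1.
Times 35: 227·(-1610) + 177·2065 = 35, so (-1610, 2065) solves it.
Shifting by a multiple of (177, −227) keeps it a solution: p = -1610 + 10·177 = 160, q = 2065 − 10·227 = -205.
Indeed 681·160 + 531·(-205) = 108960 − 108855 = 105.

p = 160, q = -205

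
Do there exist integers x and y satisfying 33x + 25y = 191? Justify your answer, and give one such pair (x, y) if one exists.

x = 2, y = 5

Since gcd(33, 25) = 1, every integer is an integer combination of 33 and 25.
Run the Euclidean algorithm on 33 and 25: 33 = 1·25 + 8, 25 = 3·8 + 1, 8 = 8·1 + 0.
Unwinding: 1 = 25 − 3·8 = 25 − 3·(33 − 1·25) = −3·33 + 4·25, i.e. 33·(-3) + 25·4 = 1.
Scaling by 191 gives the particular solution (x, y) = (-573, 764).
Adding 23·25 to x and subtracting 23·33 from y gives the tidier solution (2, 5).
Check: 33·2 + 25·5 = 66 + 125 = 191. ✓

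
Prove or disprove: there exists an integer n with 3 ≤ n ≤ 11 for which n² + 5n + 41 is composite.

At n = 8: 8² + 5·8 + 41 = 145 = 5·29, which is composite.

n = 8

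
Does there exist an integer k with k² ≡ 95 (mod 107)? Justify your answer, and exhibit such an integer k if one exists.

Apply Euler's criterion with the prime 107: 95 is a quadratic residue iff 95^53 ≡ 1 (mod 107), and a non-residue iff it is ≡ −1.
Repeated squaring mod 107: 95^2 = 9025 ≡ 37; 95^4 ≡ 37² = 1369 ≡ 85; 95^8 ≡ 85² = 7225 ≡ 56; 95^16 ≡ 56² = 3136 ≡ 33; 95^32 ≡ 33² = 1089 ≡ 19.
Since 53 = 32 + 16 + 4 + 1, 95^53 ≡ 19 · 33 · 85 · 95; multiplying out mod 107: 19·33 = 627 ≡ 92, then 92·85 = 7820 ≡ 9, then 9·95 = 855 ≡ 106. Thus 95^53 ≡ 106 ≡ −1 (mod 107).
By Euler's criterion 95 is a quadratic non-residue mod 107: no k satisfies k² ≡ 95 (mod 107).

No such integer exists.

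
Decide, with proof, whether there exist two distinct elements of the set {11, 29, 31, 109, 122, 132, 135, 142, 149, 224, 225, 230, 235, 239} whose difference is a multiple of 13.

Reduce each element mod 13: 11↦11, 29↦3, 31↦5, 109↦5, 122↦5, 132↦2, 135↦5, 142↦12, 149↦6, 224↦3, 225↦4, 230↦9, 235↦1, 239↦5. The residue 3 repeats (at 29 and 224), and 224 − 29 = 195 = 15·13.

The pair (29, 224) works.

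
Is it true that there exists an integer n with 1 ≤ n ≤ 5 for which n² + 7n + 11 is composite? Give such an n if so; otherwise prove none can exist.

At n = 4: 4² + 7·4 + 11 = 55 = 5·11, which is composite.

n = 4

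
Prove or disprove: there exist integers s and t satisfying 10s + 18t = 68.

Since gcd(10, 18) = 2 and 68 = 2·34, Bézout's identity guarantees a solution.
Dividing through by 2 reduces the equation to 5s + 9t = 34.
Run the Euclidean algorithm on 9 and 5: 9 = 1·5 + 4, 5 = 1·4 + 1, 4 = 4·1 + 0.
Unwinding: 1 = 5 − 1·4 = 5 − (9 − 1·5) = −9 + 2·5, i.e. 5·2 + 9·(-1) = 1.
Scaling by 34 gives the particular solution (s, t) = (68, -34).
Shifting by a multiple of (9, −5) keeps it a solution: s = 68 − 7·9 = 5, t = -34 + 7·5 = 1.
Indeed 10·5 + 18·1 = 50 + 18 = 68.

s = 5, t = 1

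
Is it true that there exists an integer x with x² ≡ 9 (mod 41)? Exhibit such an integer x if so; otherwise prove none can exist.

x = 38

x = 38 works: 38² = 1444, and 1444 − 9 = 1435 = 35·41.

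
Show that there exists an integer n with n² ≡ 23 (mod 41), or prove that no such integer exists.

Take n = 33. Then 33² = 1089 = 26·41 + 23, so 33² ≡ 23 (mod 41).

n = 33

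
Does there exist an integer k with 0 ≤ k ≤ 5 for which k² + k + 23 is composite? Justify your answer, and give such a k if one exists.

At k = 1: 1² + 1 + 23 = 25 = 5·5, which is composite.

k = 1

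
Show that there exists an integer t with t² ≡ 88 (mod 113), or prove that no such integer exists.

t = 38 works: 38² = 1444, and 1444 − 88 = 1356 = 12·113.

t = 38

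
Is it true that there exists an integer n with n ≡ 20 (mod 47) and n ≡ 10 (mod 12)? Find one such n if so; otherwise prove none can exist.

n = 490

gcd(47, 12) = 1, so the Chinese Remainder Theorem guarantees exactly one residue class mod 564 satisfying both.
Any solution of the first congruence is n = 20 + 47t; substituting into the second, 47t ≡ 10 − 20 ≡ 2 (mod 12).
47 ≡ 11 (mod 12), so this reads 11t ≡ 2 (mod 12). Since 11·11 = 121 = 10·12 + 1, the inverse of 11 mod 12 is 11.
Multiplying by 11: t ≡ 11·2 = 22 ≡ 10 (mod 12).
With t = 10: n = 20 + 47·10 = 490.
Check: 490 mod 47 = 20, 490 mod 12 = 10. ✓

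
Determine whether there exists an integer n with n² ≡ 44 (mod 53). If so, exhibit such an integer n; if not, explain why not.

n = 37

Take n = 37. Then 37² = 1369 = 25·53 + 44, so 37² ≡ 44 (mod 53).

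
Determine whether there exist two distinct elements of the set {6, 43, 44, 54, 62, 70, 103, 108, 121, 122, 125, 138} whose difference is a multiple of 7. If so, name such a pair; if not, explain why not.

The pair (6, 62) works.

6 mod 7 = 6 and 62 mod 7 = 6, so 62 − 6 = 56 = 8·7.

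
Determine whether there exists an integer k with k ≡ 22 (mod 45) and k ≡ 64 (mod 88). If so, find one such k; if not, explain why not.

k = 1912

The moduli 45 and 88 are coprime, so by the Chinese Remainder Theorem a unique solution modulo 3960 exists.
Write k = 22 + 45t and require 22 + 45t ≡ 64 (mod 88), i.e. 45t ≡ 42 (mod 88).
Since 45·45 = 2025 = 23·88 + 1, the inverse of 45 mod 88 is 45.
Therefore t ≡ 45·42 = 1890 ≡ 42 (mod 88).
Taking t = 42 gives k = 22 + 45·42 = 1912.
Verify: 1912 = 42·45 + 22 and 1912 = 21·88 + 64. ✓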